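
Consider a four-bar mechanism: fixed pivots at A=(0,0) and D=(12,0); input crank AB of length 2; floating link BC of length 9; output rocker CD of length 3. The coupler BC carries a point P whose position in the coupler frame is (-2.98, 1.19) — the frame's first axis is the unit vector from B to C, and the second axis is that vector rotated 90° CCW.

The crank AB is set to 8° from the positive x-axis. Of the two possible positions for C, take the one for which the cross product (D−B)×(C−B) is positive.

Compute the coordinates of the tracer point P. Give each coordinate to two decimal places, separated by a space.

A=(0,0), D=(12.00,0)
B = A + 2.00·(cos8°, sin8°) = (1.9805, 0.2783)
|BD| = 10.0233
circle(B,9.00) ∩ circle(D,3.00): a=8.6033, h=2.6426
  candidates: C₊=(10.6539,2.6810) cross=26.488; C₋=(10.5071,-2.6022) cross=-26.488
  mode + wants cross > 0 → take C=(10.6539,2.6810) (cross=26.488)
ex = (C−B)/|BC| = (0.9637,0.2670); ey = (-0.2670,0.9637)
P = B + -2.98·ex + 1.19·ey = (-1.2090,0.6296)

-1.21 0.63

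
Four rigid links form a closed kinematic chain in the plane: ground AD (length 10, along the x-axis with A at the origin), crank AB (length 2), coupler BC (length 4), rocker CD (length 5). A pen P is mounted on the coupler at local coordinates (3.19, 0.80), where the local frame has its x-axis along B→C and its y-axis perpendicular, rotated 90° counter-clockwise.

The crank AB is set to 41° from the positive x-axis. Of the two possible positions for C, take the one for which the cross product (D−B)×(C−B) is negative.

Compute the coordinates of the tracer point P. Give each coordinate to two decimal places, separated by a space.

4.70 0.51

A=(0,0), D=(10.00,0)
B = A + 2.00·(cos41°, sin41°) = (1.5094, 1.3121)
|BD| = 8.5914
circle(B,4.00) ∩ circle(D,5.00): a=3.7719, h=1.3314
  candidates: C₊=(5.4404,2.0519) cross=11.439; C₋=(5.0337,-0.5798) cross=-11.439
  mode - wants cross < 0 → take C=(5.0337,-0.5798) (cross=-11.439)
ex = (C−B)/|BC| = (0.8811,-0.4730); ey = (0.4730,0.8811)
P = B + 3.19·ex + 0.80·ey = (4.6984,0.5082)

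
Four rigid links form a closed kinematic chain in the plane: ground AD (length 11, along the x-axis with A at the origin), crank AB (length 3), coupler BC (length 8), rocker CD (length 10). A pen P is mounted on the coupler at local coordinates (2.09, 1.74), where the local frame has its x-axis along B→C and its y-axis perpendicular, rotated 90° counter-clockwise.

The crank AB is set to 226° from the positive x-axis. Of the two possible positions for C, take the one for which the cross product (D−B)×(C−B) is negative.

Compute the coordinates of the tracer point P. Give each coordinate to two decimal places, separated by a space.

0.64 -2.14

A=(0,0), D=(11.00,0)
B = A + 3.00·(cos226°, sin226°) = (-2.0840, -2.1580)
|BD| = 13.2607
circle(B,8.00) ∩ circle(D,10.00): a=5.2730, h=6.0163
  candidates: C₊=(2.1396,4.6362) cross=79.780; C₋=(4.0978,-7.2360) cross=-79.780
  mode - wants cross < 0 → take C=(4.0978,-7.2360) (cross=-79.780)
ex = (C−B)/|BC| = (0.7727,-0.6347); ey = (0.6347,0.7727)
P = B + 2.09·ex + 1.74·ey = (0.6355,-2.1401)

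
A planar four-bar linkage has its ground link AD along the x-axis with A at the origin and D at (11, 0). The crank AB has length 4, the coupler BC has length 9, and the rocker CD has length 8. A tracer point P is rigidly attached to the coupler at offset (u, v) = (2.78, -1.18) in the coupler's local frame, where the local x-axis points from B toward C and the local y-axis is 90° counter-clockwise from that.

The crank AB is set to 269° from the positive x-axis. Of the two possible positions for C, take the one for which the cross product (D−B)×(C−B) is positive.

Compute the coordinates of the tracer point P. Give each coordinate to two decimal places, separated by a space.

2.26 -2.07

A=(0,0), D=(11.00,0)
B = A + 4.00·(cos269°, sin269°) = (-0.0698, -3.9994)
|BD| = 11.7701
circle(B,9.00) ∩ circle(D,8.00): a=6.6072, h=6.1110
  candidates: C₊=(4.0678,3.9931) cross=71.927; C₋=(8.2208,-7.5017) cross=-71.927
  mode + wants cross > 0 → take C=(4.0678,3.9931) (cross=71.927)
ex = (C−B)/|BC| = (0.4597,0.8881); ey = (-0.8881,0.4597)
P = B + 2.78·ex + -1.18·ey = (2.2562,-2.0731)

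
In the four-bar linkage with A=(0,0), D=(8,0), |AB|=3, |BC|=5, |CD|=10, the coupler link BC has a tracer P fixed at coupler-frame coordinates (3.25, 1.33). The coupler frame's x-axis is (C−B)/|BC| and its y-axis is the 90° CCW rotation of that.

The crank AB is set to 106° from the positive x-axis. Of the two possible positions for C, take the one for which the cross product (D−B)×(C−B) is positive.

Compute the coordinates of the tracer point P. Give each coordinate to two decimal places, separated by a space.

-0.66 6.39

A=(0,0), D=(8.00,0)
B = A + 3.00·(cos106°, sin106°) = (-0.8269, 2.8838)
|BD| = 9.2860
circle(B,5.00) ∩ circle(D,10.00): a=0.6047, h=4.9633
  candidates: C₊=(1.2892,7.4139) cross=46.089; C₋=(-1.7935,-2.0219) cross=-46.089
  mode + wants cross > 0 → take C=(1.2892,7.4139) (cross=46.089)
ex = (C−B)/|BC| = (0.4232,0.9060); ey = (-0.9060,0.4232)
P = B + 3.25·ex + 1.33·ey = (-0.6564,6.3913)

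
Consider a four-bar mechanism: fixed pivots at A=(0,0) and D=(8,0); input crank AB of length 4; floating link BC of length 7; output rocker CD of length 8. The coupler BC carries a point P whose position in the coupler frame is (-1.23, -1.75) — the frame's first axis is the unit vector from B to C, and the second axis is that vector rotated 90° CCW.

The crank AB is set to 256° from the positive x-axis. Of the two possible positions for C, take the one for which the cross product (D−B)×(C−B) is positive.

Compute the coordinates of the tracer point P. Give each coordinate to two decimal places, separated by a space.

A=(0,0), D=(8.00,0)
B = A + 4.00·(cos256°, sin256°) = (-0.9677, -3.8812)
|BD| = 9.7715
circle(B,7.00) ∩ circle(D,8.00): a=4.1182, h=5.6604
  candidates: C₊=(0.5635,2.9493) cross=55.311; C₋=(5.0600,-7.4402) cross=-55.311
  mode + wants cross > 0 → take C=(0.5635,2.9493) (cross=55.311)
ex = (C−B)/|BC| = (0.2187,0.9758); ey = (-0.9758,0.2187)
P = B + -1.23·ex + -1.75·ey = (0.4709,-5.4642)

0.47 -5.46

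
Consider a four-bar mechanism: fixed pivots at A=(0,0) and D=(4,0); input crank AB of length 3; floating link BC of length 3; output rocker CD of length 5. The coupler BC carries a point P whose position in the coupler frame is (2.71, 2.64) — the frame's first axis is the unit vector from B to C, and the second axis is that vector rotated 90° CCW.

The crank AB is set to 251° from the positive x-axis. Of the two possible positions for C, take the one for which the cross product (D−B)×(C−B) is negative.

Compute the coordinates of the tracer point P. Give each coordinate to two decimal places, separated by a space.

A=(0,0), D=(4.00,0)
B = A + 3.00·(cos251°, sin251°) = (-0.9767, -2.8366)
|BD| = 5.7283
circle(B,3.00) ∩ circle(D,5.00): a=1.4676, h=2.6165
  candidates: C₊=(-0.9973,0.1634) cross=14.988; C₋=(1.5940,-4.3830) cross=-14.988
  mode - wants cross < 0 → take C=(1.5940,-4.3830) (cross=-14.988)
ex = (C−B)/|BC| = (0.8569,-0.5155); ey = (0.5155,0.8569)
P = B + 2.71·ex + 2.64·ey = (2.7064,-1.9713)

2.71 -1.97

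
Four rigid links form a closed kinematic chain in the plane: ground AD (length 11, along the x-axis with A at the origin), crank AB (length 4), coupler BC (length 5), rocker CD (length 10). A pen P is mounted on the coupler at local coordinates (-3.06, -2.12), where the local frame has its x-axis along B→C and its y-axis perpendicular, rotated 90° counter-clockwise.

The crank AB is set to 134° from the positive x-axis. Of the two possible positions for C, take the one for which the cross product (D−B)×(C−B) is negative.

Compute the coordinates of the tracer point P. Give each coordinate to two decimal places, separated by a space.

A=(0,0), D=(11.00,0)
B = A + 4.00·(cos134°, sin134°) = (-2.7786, 2.8774)
|BD| = 14.0759
circle(B,5.00) ∩ circle(D,10.00): a=4.3738, h=2.4228
  candidates: C₊=(1.9981,4.3549) cross=34.103; C₋=(1.0075,-0.3884) cross=-34.103
  mode - wants cross < 0 → take C=(1.0075,-0.3884) (cross=-34.103)
ex = (C−B)/|BC| = (0.7572,-0.6531); ey = (0.6531,0.7572)
P = B + -3.06·ex + -2.12·ey = (-6.4804,3.2706)

-6.48 3.27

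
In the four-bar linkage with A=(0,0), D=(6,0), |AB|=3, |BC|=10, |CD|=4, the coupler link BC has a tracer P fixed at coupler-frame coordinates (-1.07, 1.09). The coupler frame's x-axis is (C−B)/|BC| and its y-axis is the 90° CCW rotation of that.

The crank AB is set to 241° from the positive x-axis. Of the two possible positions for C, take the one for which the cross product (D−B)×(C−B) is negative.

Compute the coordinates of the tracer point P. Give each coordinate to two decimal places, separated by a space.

-2.47 -1.48

A=(0,0), D=(6.00,0)
B = A + 3.00·(cos241°, sin241°) = (-1.4544, -2.6239)
|BD| = 7.9027
circle(B,10.00) ∩ circle(D,4.00): a=9.2660, h=3.7605
  candidates: C₊=(6.0374,3.9998) cross=29.718; C₋=(8.5345,-3.0946) cross=-29.718
  mode - wants cross < 0 → take C=(8.5345,-3.0946) (cross=-29.718)
ex = (C−B)/|BC| = (0.9989,-0.0471); ey = (0.0471,0.9989)
P = B + -1.07·ex + 1.09·ey = (-2.4719,-1.4847)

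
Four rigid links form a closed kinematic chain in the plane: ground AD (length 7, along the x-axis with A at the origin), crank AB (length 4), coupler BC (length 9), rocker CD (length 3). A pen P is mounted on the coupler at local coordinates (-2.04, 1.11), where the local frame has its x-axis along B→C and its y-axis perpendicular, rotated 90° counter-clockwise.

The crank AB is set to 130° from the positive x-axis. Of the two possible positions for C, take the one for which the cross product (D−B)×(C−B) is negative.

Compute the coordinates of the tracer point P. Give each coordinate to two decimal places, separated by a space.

-3.61 5.14

A=(0,0), D=(7.00,0)
B = A + 4.00·(cos130°, sin130°) = (-2.5712, 3.0642)
|BD| = 10.0497
circle(B,9.00) ∩ circle(D,3.00): a=8.6070, h=2.6304
  candidates: C₊=(6.4281,2.9450) cross=26.434; C₋=(4.8241,-2.0652) cross=-26.434
  mode - wants cross < 0 → take C=(4.8241,-2.0652) (cross=-26.434)
ex = (C−B)/|BC| = (0.8217,-0.5699); ey = (0.5699,0.8217)
P = B + -2.04·ex + 1.11·ey = (-3.6148,5.1389)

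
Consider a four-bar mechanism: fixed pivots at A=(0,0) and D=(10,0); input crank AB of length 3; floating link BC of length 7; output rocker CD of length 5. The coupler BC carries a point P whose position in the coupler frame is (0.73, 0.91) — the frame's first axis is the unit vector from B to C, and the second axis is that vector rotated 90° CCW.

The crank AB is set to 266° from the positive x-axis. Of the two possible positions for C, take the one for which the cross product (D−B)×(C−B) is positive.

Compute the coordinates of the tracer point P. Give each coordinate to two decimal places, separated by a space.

A=(0,0), D=(10.00,0)
B = A + 3.00·(cos266°, sin266°) = (-0.2093, -2.9927)
|BD| = 10.6389
circle(B,7.00) ∩ circle(D,5.00): a=6.4474, h=2.7261
  candidates: C₊=(5.2109,1.4369) cross=29.002; C₋=(6.7446,-3.7950) cross=-29.002
  mode + wants cross > 0 → take C=(5.2109,1.4369) (cross=29.002)
ex = (C−B)/|BC| = (0.7743,0.6328); ey = (-0.6328,0.7743)
P = B + 0.73·ex + 0.91·ey = (-0.2199,-1.8261)

-0.22 -1.83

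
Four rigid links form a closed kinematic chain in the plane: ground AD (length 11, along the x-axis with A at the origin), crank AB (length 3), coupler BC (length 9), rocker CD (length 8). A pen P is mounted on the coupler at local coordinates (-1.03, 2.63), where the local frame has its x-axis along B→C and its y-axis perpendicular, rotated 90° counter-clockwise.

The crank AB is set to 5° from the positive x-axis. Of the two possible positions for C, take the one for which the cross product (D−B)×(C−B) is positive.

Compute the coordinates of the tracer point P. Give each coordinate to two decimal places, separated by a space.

0.26 0.98

A=(0,0), D=(11.00,0)
B = A + 3.00·(cos5°, sin5°) = (2.9886, 0.2615)
|BD| = 8.0157
circle(B,9.00) ∩ circle(D,8.00): a=5.0683, h=7.4373
  candidates: C₊=(8.2967,7.5294) cross=59.615; C₋=(7.8115,-7.3372) cross=-59.615
  mode + wants cross > 0 → take C=(8.2967,7.5294) (cross=59.615)
ex = (C−B)/|BC| = (0.5898,0.8076); ey = (-0.8076,0.5898)
P = B + -1.03·ex + 2.63·ey = (0.2572,0.9809)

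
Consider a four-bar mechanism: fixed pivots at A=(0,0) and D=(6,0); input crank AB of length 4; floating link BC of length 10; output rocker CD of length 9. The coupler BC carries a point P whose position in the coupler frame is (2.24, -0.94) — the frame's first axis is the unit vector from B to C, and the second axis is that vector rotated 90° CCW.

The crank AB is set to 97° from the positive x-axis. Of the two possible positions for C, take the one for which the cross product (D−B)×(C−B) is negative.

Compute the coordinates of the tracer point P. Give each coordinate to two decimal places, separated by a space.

A=(0,0), D=(6.00,0)
B = A + 4.00·(cos97°, sin97°) = (-0.4875, 3.9702)
|BD| = 7.6059
circle(B,10.00) ∩ circle(D,9.00): a=5.0520, h=8.6300
  candidates: C₊=(8.3264,8.6941) cross=65.639; C₋=(-0.6831,-6.0279) cross=-65.639
  mode - wants cross < 0 → take C=(-0.6831,-6.0279) (cross=-65.639)
ex = (C−B)/|BC| = (-0.0196,-0.9998); ey = (0.9998,-0.0196)
P = B + 2.24·ex + -0.94·ey = (-1.4711,1.7490)

-1.47 1.75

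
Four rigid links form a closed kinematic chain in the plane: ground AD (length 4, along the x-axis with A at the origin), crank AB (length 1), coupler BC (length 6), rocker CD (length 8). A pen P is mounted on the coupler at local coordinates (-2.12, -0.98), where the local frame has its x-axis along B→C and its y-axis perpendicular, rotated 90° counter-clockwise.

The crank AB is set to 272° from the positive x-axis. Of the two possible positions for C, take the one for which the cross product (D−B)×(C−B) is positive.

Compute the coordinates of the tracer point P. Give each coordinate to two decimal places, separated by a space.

1.88 -2.43

A=(0,0), D=(4.00,0)
B = A + 1.00·(cos272°, sin272°) = (0.0349, -0.9994)
|BD| = 4.0891
circle(B,6.00) ∩ circle(D,8.00): a=-1.3792, h=5.8393
  candidates: C₊=(-2.7296,4.3258) cross=23.878; C₋=(0.1247,-6.9987) cross=-23.878
  mode + wants cross > 0 → take C=(-2.7296,4.3258) (cross=23.878)
ex = (C−B)/|BC| = (-0.4608,0.8875); ey = (-0.8875,-0.4608)
P = B + -2.12·ex + -0.98·ey = (1.8815,-2.4294)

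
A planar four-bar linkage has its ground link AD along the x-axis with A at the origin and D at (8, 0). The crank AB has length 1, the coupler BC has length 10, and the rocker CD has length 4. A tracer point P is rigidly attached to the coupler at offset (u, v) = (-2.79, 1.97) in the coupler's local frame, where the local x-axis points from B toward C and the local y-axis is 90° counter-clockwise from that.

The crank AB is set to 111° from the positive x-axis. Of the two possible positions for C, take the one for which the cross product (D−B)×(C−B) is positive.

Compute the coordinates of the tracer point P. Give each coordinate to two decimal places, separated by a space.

A=(0,0), D=(8.00,0)
B = A + 1.00·(cos111°, sin111°) = (-0.3584, 0.9336)
|BD| = 8.4103
circle(B,10.00) ∩ circle(D,4.00): a=9.1990, h=3.9215
  candidates: C₊=(9.2191,3.8097) cross=32.981; C₋=(8.3485,-3.9848) cross=-32.981
  mode + wants cross > 0 → take C=(9.2191,3.8097) (cross=32.981)
ex = (C−B)/|BC| = (0.9577,0.2876); ey = (-0.2876,0.9577)
P = B + -2.79·ex + 1.97·ey = (-3.5971,2.0179)

-3.60 2.02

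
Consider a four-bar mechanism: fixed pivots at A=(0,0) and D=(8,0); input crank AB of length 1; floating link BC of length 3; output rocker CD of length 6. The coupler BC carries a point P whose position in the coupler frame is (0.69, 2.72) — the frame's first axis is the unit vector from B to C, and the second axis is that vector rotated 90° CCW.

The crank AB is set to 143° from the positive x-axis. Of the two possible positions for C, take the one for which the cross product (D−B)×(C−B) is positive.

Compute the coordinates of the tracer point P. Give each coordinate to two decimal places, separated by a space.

A=(0,0), D=(8.00,0)
B = A + 1.00·(cos143°, sin143°) = (-0.7986, 0.6018)
|BD| = 8.8192
circle(B,3.00) ∩ circle(D,6.00): a=2.8788, h=0.8440
  candidates: C₊=(2.1311,1.2473) cross=7.443; C₋=(2.0159,-0.4366) cross=-7.443
  mode + wants cross > 0 → take C=(2.1311,1.2473) (cross=7.443)
ex = (C−B)/|BC| = (0.9766,0.2152); ey = (-0.2152,0.9766)
P = B + 0.69·ex + 2.72·ey = (-0.7101,3.4066)

-0.71 3.41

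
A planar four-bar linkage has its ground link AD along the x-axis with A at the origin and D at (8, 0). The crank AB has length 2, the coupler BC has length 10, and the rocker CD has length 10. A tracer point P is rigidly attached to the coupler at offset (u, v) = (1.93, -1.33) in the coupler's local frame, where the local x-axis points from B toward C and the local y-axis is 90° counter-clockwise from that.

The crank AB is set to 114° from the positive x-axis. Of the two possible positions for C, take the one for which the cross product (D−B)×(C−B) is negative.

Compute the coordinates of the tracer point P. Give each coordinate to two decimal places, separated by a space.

-1.60 -0.38

A=(0,0), D=(8.00,0)
B = A + 2.00·(cos114°, sin114°) = (-0.8135, 1.8271)
|BD| = 9.0009
circle(B,10.00) ∩ circle(D,10.00): a=4.5004, h=8.9301
  candidates: C₊=(5.4060,9.6577) cross=80.378; C₋=(1.7805,-7.8306) cross=-80.378
  mode - wants cross < 0 → take C=(1.7805,-7.8306) (cross=-80.378)
ex = (C−B)/|BC| = (0.2594,-0.9658); ey = (0.9658,0.2594)
P = B + 1.93·ex + -1.33·ey = (-1.5973,-0.3818)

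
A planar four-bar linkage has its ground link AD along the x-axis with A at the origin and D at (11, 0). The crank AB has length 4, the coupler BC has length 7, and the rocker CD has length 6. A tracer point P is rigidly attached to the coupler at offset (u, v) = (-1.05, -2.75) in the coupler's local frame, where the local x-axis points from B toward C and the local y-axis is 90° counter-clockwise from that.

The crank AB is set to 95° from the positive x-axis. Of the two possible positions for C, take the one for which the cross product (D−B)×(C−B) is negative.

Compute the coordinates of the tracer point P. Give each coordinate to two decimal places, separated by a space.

A=(0,0), D=(11.00,0)
B = A + 4.00·(cos95°, sin95°) = (-0.3486, 3.9848)
|BD| = 12.0279
circle(B,7.00) ∩ circle(D,6.00): a=6.5543, h=2.4577
  candidates: C₊=(6.6498,4.1323) cross=29.561; C₋=(5.0213,-0.5056) cross=-29.561
  mode - wants cross < 0 → take C=(5.0213,-0.5056) (cross=-29.561)
ex = (C−B)/|BC| = (0.7671,-0.6415); ey = (0.6415,0.7671)
P = B + -1.05·ex + -2.75·ey = (-2.9182,2.5487)

-2.92 2.55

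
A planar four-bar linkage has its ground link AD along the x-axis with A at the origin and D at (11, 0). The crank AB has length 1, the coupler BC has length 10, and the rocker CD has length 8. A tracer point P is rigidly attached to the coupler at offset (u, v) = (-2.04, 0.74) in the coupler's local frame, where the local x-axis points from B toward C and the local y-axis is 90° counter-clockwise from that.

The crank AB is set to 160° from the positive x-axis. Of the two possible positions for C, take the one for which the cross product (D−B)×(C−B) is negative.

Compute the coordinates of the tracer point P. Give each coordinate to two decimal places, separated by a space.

A=(0,0), D=(11.00,0)
B = A + 1.00·(cos160°, sin160°) = (-0.9397, 0.3420)
|BD| = 11.9446
circle(B,10.00) ∩ circle(D,8.00): a=7.4793, h=6.6378
  candidates: C₊=(6.7266,6.7630) cross=79.286; C₋=(6.3464,-6.5072) cross=-79.286
  mode - wants cross < 0 → take C=(6.3464,-6.5072) (cross=-79.286)
ex = (C−B)/|BC| = (0.7286,-0.6849); ey = (0.6849,0.7286)
P = B + -2.04·ex + 0.74·ey = (-1.9192,2.2784)

-1.92 2.28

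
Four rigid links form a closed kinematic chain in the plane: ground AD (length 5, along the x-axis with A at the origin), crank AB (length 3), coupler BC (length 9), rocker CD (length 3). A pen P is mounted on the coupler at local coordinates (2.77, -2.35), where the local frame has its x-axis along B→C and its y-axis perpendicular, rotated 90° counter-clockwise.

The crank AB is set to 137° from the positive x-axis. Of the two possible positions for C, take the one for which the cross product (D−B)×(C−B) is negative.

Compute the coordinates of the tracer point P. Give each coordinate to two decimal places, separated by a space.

A=(0,0), D=(5.00,0)
B = A + 3.00·(cos137°, sin137°) = (-2.1941, 2.0460)
|BD| = 7.4793
circle(B,9.00) ∩ circle(D,3.00): a=8.5529, h=2.8013
  candidates: C₊=(6.7989,2.4008) cross=20.952; C₋=(5.2663,-2.9882) cross=-20.952
  mode - wants cross < 0 → take C=(5.2663,-2.9882) (cross=-20.952)
ex = (C−B)/|BC| = (0.8289,-0.5594); ey = (0.5594,0.8289)
P = B + 2.77·ex + -2.35·ey = (-1.2124,-1.4514)

-1.21 -1.45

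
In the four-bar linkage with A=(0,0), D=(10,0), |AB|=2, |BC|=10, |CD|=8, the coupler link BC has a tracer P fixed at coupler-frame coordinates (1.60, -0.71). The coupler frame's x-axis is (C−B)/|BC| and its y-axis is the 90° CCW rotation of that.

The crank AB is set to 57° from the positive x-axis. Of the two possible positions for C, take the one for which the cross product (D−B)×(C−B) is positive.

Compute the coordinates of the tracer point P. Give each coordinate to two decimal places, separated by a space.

2.78 2.12

A=(0,0), D=(10.00,0)
B = A + 2.00·(cos57°, sin57°) = (1.0893, 1.6773)
|BD| = 9.0672
circle(B,10.00) ∩ circle(D,8.00): a=6.5188, h=7.5832
  candidates: C₊=(8.8984,7.9238) cross=68.759; C₋=(6.0927,-6.9809) cross=-68.759
  mode + wants cross > 0 → take C=(8.8984,7.9238) (cross=68.759)
ex = (C−B)/|BC| = (0.7809,0.6246); ey = (-0.6246,0.7809)
P = B + 1.60·ex + -0.71·ey = (2.7822,2.1223)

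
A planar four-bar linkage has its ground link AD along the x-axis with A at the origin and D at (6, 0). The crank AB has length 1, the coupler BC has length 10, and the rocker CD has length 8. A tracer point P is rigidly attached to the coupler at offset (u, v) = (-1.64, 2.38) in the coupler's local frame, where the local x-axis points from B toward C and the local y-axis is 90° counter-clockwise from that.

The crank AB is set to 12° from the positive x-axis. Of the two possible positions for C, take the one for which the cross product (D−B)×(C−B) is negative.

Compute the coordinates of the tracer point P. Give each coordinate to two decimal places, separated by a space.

A=(0,0), D=(6.00,0)
B = A + 1.00·(cos12°, sin12°) = (0.9781, 0.2079)
|BD| = 5.0262
circle(B,10.00) ∩ circle(D,8.00): a=6.0943, h=7.9284
  candidates: C₊=(7.3952,7.8774) cross=39.849; C₋=(6.7393,-7.9658) cross=-39.849
  mode - wants cross < 0 → take C=(6.7393,-7.9658) (cross=-39.849)
ex = (C−B)/|BC| = (0.5761,-0.8174); ey = (0.8174,0.5761)
P = B + -1.64·ex + 2.38·ey = (1.9787,2.9196)

1.98 2.92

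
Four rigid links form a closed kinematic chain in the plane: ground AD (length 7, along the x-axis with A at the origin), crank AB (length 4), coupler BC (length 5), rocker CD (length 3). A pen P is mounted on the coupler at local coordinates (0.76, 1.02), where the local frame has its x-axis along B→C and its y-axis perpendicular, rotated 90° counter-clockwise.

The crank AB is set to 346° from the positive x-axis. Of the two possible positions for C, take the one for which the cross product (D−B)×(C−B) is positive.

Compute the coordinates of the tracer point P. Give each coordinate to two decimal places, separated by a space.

A=(0,0), D=(7.00,0)
B = A + 4.00·(cos346°, sin346°) = (3.8812, -0.9677)
|BD| = 3.2655
circle(B,5.00) ∩ circle(D,3.00): a=4.0826, h=2.8866
  candidates: C₊=(6.9250,2.9991) cross=9.426; C₋=(8.6358,-2.5148) cross=-9.426
  mode + wants cross > 0 → take C=(6.9250,2.9991) (cross=9.426)
ex = (C−B)/|BC| = (0.6088,0.7934); ey = (-0.7934,0.6088)
P = B + 0.76·ex + 1.02·ey = (3.5346,0.2562)

3.53 0.26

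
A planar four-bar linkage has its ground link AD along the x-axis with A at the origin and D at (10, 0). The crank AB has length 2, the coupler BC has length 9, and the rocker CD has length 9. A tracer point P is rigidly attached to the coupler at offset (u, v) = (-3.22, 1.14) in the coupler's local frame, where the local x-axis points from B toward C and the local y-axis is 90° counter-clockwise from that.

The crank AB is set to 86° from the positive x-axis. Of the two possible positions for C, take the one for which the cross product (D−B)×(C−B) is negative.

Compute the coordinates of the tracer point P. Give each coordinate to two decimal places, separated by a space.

-0.04 5.41

A=(0,0), D=(10.00,0)
B = A + 2.00·(cos86°, sin86°) = (0.1395, 1.9951)
|BD| = 10.0603
circle(B,9.00) ∩ circle(D,9.00): a=5.0302, h=7.4631
  candidates: C₊=(6.5498,8.3124) cross=75.081; C₋=(3.5897,-6.3173) cross=-75.081
  mode - wants cross < 0 → take C=(3.5897,-6.3173) (cross=-75.081)
ex = (C−B)/|BC| = (0.3834,-0.9236); ey = (0.9236,0.3834)
P = B + -3.22·ex + 1.14·ey = (-0.0420,5.4061)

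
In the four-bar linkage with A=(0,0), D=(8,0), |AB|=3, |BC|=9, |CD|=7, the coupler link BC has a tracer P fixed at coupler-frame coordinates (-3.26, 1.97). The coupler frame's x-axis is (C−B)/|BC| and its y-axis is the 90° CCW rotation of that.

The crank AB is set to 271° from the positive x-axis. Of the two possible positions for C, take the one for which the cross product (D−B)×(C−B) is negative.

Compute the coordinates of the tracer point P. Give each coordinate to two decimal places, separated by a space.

-1.99 0.21

A=(0,0), D=(8.00,0)
B = A + 3.00·(cos271°, sin271°) = (0.0524, -2.9995)
|BD| = 8.4948
circle(B,9.00) ∩ circle(D,7.00): a=6.1309, h=6.5888
  candidates: C₊=(3.4618,5.3296) cross=55.971; C₋=(8.1149,-6.9991) cross=-55.971
  mode - wants cross < 0 → take C=(8.1149,-6.9991) (cross=-55.971)
ex = (C−B)/|BC| = (0.8958,-0.4444); ey = (0.4444,0.8958)
P = B + -3.26·ex + 1.97·ey = (-1.9926,0.2140)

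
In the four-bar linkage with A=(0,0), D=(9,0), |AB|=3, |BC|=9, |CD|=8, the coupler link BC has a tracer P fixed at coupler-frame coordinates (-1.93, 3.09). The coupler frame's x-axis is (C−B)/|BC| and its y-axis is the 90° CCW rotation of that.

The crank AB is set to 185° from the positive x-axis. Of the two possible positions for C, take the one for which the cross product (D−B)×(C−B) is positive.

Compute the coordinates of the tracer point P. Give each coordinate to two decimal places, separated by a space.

-6.51 0.68

A=(0,0), D=(9.00,0)
B = A + 3.00·(cos185°, sin185°) = (-2.9886, -0.2615)
|BD| = 11.9914
circle(B,9.00) ∩ circle(D,8.00): a=6.7046, h=6.0041
  candidates: C₊=(3.5835,5.8874) cross=71.997; C₋=(3.8453,-6.1179) cross=-71.997
  mode + wants cross > 0 → take C=(3.5835,5.8874) (cross=71.997)
ex = (C−B)/|BC| = (0.7302,0.6832); ey = (-0.6832,0.7302)
P = B + -1.93·ex + 3.09·ey = (-6.5090,0.6764)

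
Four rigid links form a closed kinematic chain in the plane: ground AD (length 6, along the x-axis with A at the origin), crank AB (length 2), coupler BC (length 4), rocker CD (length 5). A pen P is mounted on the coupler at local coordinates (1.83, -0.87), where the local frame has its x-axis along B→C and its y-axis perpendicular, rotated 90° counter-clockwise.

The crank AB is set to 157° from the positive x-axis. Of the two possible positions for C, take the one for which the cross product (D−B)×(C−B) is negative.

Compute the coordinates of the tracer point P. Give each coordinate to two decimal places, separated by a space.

A=(0,0), D=(6.00,0)
B = A + 2.00·(cos157°, sin157°) = (-1.8410, 0.7815)
|BD| = 7.8799
circle(B,4.00) ∩ circle(D,5.00): a=3.3689, h=2.1566
  candidates: C₊=(1.7251,2.5933) cross=16.994; C₋=(1.2974,-1.6986) cross=-16.994
  mode - wants cross < 0 → take C=(1.2974,-1.6986) (cross=-16.994)
ex = (C−B)/|BC| = (0.7846,-0.6200); ey = (0.6200,0.7846)
P = B + 1.83·ex + -0.87·ey = (-0.9446,-1.0358)

-0.94 -1.04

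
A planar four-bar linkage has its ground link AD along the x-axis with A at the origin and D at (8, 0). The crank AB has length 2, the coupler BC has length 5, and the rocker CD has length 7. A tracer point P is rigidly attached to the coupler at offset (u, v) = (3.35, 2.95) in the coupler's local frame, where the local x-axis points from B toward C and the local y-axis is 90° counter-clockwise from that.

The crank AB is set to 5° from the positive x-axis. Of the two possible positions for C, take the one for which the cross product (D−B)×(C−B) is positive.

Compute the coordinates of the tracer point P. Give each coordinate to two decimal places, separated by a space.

A=(0,0), D=(8.00,0)
B = A + 2.00·(cos5°, sin5°) = (1.9924, 0.1743)
|BD| = 6.0101
circle(B,5.00) ∩ circle(D,7.00): a=1.0084, h=4.8972
  candidates: C₊=(3.1424,5.0403) cross=29.433; C₋=(2.8584,-4.7501) cross=-29.433
  mode + wants cross > 0 → take C=(3.1424,5.0403) (cross=29.433)
ex = (C−B)/|BC| = (0.2300,0.9732); ey = (-0.9732,0.2300)
P = B + 3.35·ex + 2.95·ey = (-0.1080,4.1130)

-0.11 4.11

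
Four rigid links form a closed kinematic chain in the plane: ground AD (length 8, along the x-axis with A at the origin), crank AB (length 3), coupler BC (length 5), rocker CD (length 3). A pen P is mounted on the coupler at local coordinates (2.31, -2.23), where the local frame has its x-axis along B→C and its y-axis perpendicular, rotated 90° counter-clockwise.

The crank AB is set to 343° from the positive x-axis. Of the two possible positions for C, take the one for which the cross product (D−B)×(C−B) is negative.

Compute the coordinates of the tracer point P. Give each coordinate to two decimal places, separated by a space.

4.05 -3.86

A=(0,0), D=(8.00,0)
B = A + 3.00·(cos343°, sin343°) = (2.8689, -0.8771)
|BD| = 5.2055
circle(B,5.00) ∩ circle(D,3.00): a=4.1396, h=2.8042
  candidates: C₊=(6.4768,2.5845) cross=14.598; C₋=(7.4218,-2.9438) cross=-14.598
  mode - wants cross < 0 → take C=(7.4218,-2.9438) (cross=-14.598)
ex = (C−B)/|BC| = (0.9106,-0.4133); ey = (0.4133,0.9106)
P = B + 2.31·ex + -2.23·ey = (4.0506,-3.8625)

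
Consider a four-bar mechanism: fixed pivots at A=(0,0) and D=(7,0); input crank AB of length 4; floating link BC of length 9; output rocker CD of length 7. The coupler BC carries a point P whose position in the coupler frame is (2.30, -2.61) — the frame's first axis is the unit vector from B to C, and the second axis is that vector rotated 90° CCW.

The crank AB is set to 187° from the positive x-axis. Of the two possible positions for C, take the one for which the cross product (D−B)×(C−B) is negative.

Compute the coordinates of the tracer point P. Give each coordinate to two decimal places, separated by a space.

A=(0,0), D=(7.00,0)
B = A + 4.00·(cos187°, sin187°) = (-3.9702, -0.4875)
|BD| = 10.9810
circle(B,9.00) ∩ circle(D,7.00): a=6.9476, h=5.7211
  candidates: C₊=(2.7166,5.5364) cross=62.824; C₋=(3.2245,-5.8945) cross=-62.824
  mode - wants cross < 0 → take C=(3.2245,-5.8945) (cross=-62.824)
ex = (C−B)/|BC| = (0.7994,-0.6008); ey = (0.6008,0.7994)
P = B + 2.30·ex + -2.61·ey = (-3.6996,-3.9557)

-3.70 -3.96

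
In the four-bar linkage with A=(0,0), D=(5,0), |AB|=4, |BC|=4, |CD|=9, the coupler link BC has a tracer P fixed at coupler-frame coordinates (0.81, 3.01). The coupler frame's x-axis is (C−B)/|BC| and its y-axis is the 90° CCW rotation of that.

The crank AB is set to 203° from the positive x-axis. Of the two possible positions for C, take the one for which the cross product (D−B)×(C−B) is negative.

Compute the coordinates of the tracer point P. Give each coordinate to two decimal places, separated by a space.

A=(0,0), D=(5.00,0)
B = A + 4.00·(cos203°, sin203°) = (-3.6820, -1.5629)
|BD| = 8.8216
circle(B,4.00) ∩ circle(D,9.00): a=0.7266, h=3.9334
  candidates: C₊=(-3.6638,2.4370) cross=34.699; C₋=(-2.2700,-5.3054) cross=-34.699
  mode - wants cross < 0 → take C=(-2.2700,-5.3054) (cross=-34.699)
ex = (C−B)/|BC| = (0.3530,-0.9356); ey = (0.9356,0.3530)
P = B + 0.81·ex + 3.01·ey = (-0.5799,-1.2582)

-0.58 -1.26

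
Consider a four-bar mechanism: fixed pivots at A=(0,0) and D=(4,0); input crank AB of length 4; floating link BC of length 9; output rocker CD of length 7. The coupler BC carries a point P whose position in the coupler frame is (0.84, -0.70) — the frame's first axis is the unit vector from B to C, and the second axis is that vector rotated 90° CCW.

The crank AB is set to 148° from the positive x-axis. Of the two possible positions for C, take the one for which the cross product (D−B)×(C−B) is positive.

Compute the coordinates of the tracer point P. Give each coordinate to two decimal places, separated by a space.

-2.31 1.99

A=(0,0), D=(4.00,0)
B = A + 4.00·(cos148°, sin148°) = (-3.3922, 2.1197)
|BD| = 7.6901
circle(B,9.00) ∩ circle(D,7.00): a=5.9256, h=6.7740
  candidates: C₊=(4.1711,6.9979) cross=52.092; C₋=(0.4367,-6.0252) cross=-52.092
  mode + wants cross > 0 → take C=(4.1711,6.9979) (cross=52.092)
ex = (C−B)/|BC| = (0.8404,0.5420); ey = (-0.5420,0.8404)
P = B + 0.84·ex + -0.70·ey = (-2.3069,1.9867)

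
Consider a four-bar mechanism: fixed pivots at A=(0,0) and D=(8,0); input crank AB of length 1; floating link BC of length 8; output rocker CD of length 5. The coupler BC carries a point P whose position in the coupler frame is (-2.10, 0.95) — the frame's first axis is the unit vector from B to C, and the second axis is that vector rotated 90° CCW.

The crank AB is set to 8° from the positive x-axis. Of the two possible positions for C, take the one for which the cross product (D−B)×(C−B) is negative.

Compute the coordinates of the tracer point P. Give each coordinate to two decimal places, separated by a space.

A=(0,0), D=(8.00,0)
B = A + 1.00·(cos8°, sin8°) = (0.9903, 0.1392)
|BD| = 7.0111
circle(B,8.00) ∩ circle(D,5.00): a=6.2869, h=4.9473
  candidates: C₊=(7.3741,4.9607) cross=34.686; C₋=(7.1777,-4.9319) cross=-34.686
  mode - wants cross < 0 → take C=(7.1777,-4.9319) (cross=-34.686)
ex = (C−B)/|BC| = (0.7734,-0.6339); ey = (0.6339,0.7734)
P = B + -2.10·ex + 0.95·ey = (-0.0317,2.2051)

-0.03 2.21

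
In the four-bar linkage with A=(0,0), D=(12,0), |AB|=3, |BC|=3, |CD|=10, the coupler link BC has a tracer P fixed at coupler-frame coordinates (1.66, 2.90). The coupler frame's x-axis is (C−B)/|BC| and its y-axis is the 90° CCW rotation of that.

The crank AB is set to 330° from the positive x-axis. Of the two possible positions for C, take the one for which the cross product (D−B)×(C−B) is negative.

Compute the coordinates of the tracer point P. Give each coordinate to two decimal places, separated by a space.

A=(0,0), D=(12.00,0)
B = A + 3.00·(cos330°, sin330°) = (2.5981, -1.5000)
|BD| = 9.5208
circle(B,3.00) ∩ circle(D,10.00): a=-0.0186, h=2.9999
  candidates: C₊=(2.1071,1.4595) cross=28.562; C₋=(3.0524,-4.4654) cross=-28.562
  mode - wants cross < 0 → take C=(3.0524,-4.4654) (cross=-28.562)
ex = (C−B)/|BC| = (0.1514,-0.9885); ey = (0.9885,0.1514)
P = B + 1.66·ex + 2.90·ey = (5.7160,-2.7017)

5.72 -2.70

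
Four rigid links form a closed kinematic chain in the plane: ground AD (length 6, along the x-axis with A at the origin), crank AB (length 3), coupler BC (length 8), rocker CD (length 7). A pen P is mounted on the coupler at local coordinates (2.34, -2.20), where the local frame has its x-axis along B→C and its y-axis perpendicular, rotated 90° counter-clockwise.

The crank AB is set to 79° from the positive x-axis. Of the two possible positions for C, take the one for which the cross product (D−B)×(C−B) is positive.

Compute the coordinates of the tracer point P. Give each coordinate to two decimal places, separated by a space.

A=(0,0), D=(6.00,0)
B = A + 3.00·(cos79°, sin79°) = (0.5724, 2.9449)
|BD| = 6.1750
circle(B,8.00) ∩ circle(D,7.00): a=4.3021, h=6.7448
  candidates: C₊=(7.5704,6.8216) cross=41.649; C₋=(1.1372,-5.0352) cross=-41.649
  mode + wants cross > 0 → take C=(7.5704,6.8216) (cross=41.649)
ex = (C−B)/|BC| = (0.8747,0.4846); ey = (-0.4846,0.8747)
P = B + 2.34·ex + -2.20·ey = (3.6854,2.1544)

3.69 2.15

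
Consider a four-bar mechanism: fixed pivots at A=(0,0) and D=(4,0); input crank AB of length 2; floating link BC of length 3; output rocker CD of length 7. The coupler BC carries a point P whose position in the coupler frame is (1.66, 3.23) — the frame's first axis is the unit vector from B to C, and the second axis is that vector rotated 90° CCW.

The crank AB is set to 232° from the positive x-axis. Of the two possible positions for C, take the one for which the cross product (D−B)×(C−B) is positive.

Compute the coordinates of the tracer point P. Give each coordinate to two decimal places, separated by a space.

A=(0,0), D=(4.00,0)
B = A + 2.00·(cos232°, sin232°) = (-1.2313, -1.5760)
|BD| = 5.4636
circle(B,3.00) ∩ circle(D,7.00): a=-0.9288, h=2.8526
  candidates: C₊=(-2.9435,0.8874) cross=15.585; C₋=(-1.2978,-4.5753) cross=-15.585
  mode + wants cross > 0 → take C=(-2.9435,0.8874) (cross=15.585)
ex = (C−B)/|BC| = (-0.5707,0.8211); ey = (-0.8211,-0.5707)
P = B + 1.66·ex + 3.23·ey = (-4.8310,-2.0564)

-4.83 -2.06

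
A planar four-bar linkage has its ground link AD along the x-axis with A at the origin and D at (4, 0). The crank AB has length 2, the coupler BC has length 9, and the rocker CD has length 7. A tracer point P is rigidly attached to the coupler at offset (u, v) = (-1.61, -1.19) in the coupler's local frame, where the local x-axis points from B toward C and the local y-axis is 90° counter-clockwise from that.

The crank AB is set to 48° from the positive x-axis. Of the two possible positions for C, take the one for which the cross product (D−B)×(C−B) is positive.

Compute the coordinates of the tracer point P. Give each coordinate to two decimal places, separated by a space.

A=(0,0), D=(4.00,0)
B = A + 2.00·(cos48°, sin48°) = (1.3383, 1.4863)
|BD| = 3.0486
circle(B,9.00) ∩ circle(D,7.00): a=6.7726, h=5.9272
  candidates: C₊=(10.1412,3.3595) cross=18.070; C₋=(4.3618,-6.9906) cross=-18.070
  mode + wants cross > 0 → take C=(10.1412,3.3595) (cross=18.070)
ex = (C−B)/|BC| = (0.9781,0.2081); ey = (-0.2081,0.9781)
P = B + -1.61·ex + -1.19·ey = (0.0112,-0.0127)

0.01 -0.01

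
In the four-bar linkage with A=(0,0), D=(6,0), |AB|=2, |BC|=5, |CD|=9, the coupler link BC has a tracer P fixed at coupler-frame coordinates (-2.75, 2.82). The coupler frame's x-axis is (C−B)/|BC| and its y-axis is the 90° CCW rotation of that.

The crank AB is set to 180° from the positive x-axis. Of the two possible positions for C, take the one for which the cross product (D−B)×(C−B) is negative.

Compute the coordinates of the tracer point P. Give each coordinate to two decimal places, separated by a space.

A=(0,0), D=(6.00,0)
B = A + 2.00·(cos180°, sin180°) = (-2.0000, 0.0000)
|BD| = 8.0000
circle(B,5.00) ∩ circle(D,9.00): a=0.5000, h=4.9749
  candidates: C₊=(-1.5000,4.9749) cross=39.799; C₋=(-1.5000,-4.9749) cross=-39.799
  mode - wants cross < 0 → take C=(-1.5000,-4.9749) (cross=-39.799)
ex = (C−B)/|BC| = (0.1000,-0.9950); ey = (0.9950,0.1000)
P = B + -2.75·ex + 2.82·ey = (0.5309,3.0182)

0.53 3.02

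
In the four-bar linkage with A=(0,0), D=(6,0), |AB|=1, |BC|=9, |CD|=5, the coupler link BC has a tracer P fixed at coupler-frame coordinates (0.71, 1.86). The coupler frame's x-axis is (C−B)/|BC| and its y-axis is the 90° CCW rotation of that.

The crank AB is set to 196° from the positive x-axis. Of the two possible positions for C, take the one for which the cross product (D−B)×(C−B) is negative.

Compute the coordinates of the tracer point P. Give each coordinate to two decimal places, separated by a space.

A=(0,0), D=(6.00,0)
B = A + 1.00·(cos196°, sin196°) = (-0.9613, -0.2756)
|BD| = 6.9667
circle(B,9.00) ∩ circle(D,5.00): a=7.5025, h=4.9712
  candidates: C₊=(6.3386,4.9885) cross=34.633; C₋=(6.7320,-4.9461) cross=-34.633
  mode - wants cross < 0 → take C=(6.7320,-4.9461) (cross=-34.633)
ex = (C−B)/|BC| = (0.8548,-0.5189); ey = (0.5189,0.8548)
P = B + 0.71·ex + 1.86·ey = (0.6109,0.9459)

0.61 0.95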